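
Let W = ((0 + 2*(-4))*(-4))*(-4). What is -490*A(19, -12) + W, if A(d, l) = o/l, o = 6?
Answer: 117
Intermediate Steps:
A(d, l) = 6/l
W = -128 (W = ((0 - 8)*(-4))*(-4) = -8*(-4)*(-4) = 32*(-4) = -128)
-490*A(19, -12) + W = -2940/(-12) - 128 = -2940*(-1)/12 - 128 = -490*(-½) - 128 = 245 - 128 = 117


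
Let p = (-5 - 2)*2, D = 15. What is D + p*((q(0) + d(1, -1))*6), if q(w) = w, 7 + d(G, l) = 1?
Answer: 519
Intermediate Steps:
d(G, l) = -6 (d(G, l) = -7 + 1 = -6)
p = -14 (p = -7*2 = -14)
D + p*((q(0) + d(1, -1))*6) = 15 - 14*(0 - 6)*6 = 15 - (-84)*6 = 15 - 14*(-36) = 15 + 504 = 519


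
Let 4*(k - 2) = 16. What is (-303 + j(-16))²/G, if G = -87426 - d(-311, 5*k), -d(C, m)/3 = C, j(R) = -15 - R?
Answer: -91204/88359 ≈ -1.0322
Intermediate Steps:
k = 6 (k = 2 + (¼)*16 = 2 + 4 = 6)
d(C, m) = -3*C
G = -88359 (G = -87426 - (-3)*(-311) = -87426 - 1*933 = -87426 - 933 = -88359)
(-303 + j(-16))²/G = (-303 + (-15 - 1*(-16)))²/(-88359) = (-303 + (-15 + 16))²*(-1/88359) = (-303 + 1)²*(-1/88359) = (-302)²*(-1/88359) = 91204*(-1/88359) = -91204/88359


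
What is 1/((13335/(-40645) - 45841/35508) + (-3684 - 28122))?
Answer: -2385492/75876820877 ≈ -3.1439e-5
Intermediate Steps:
1/((13335/(-40645) - 45841/35508) + (-3684 - 28122)) = 1/((13335*(-1/40645) - 45841*1/35508) - 31806) = 1/((-2667/8129 - 45841/35508) - 31806) = 1/(-3862325/2385492 - 31806) = 1/(-75876820877/2385492) = -2385492/75876820877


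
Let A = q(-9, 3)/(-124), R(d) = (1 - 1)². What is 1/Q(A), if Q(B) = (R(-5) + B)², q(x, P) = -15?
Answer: 15376/225 ≈ 68.338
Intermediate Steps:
R(d) = 0 (R(d) = 0² = 0)
A = 15/124 (A = -15/(-124) = -15*(-1/124) = 15/124 ≈ 0.12097)
Q(B) = B² (Q(B) = (0 + B)² = B²)
1/Q(A) = 1/((15/124)²) = 1/(225/15376) = 15376/225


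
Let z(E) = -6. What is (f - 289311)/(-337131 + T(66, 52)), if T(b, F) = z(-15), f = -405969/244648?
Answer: 23593254499/27493297592 ≈ 0.85815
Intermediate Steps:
f = -405969/244648 (f = -405969*1/244648 = -405969/244648 ≈ -1.6594)
T(b, F) = -6
(f - 289311)/(-337131 + T(66, 52)) = (-405969/244648 - 289311)/(-337131 - 6) = -70779763497/244648/(-337137) = -70779763497/244648*(-1/337137) = 23593254499/27493297592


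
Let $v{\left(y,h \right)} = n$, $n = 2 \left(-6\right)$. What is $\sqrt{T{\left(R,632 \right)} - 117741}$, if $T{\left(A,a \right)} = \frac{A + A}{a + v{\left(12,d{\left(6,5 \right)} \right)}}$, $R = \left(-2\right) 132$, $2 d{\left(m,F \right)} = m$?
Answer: $\frac{i \sqrt{2828747985}}{155} \approx 343.14 i$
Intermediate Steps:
$n = -12$
$d{\left(m,F \right)} = \frac{m}{2}$
$R = -264$
$v{\left(y,h \right)} = -12$
$T{\left(A,a \right)} = \frac{2 A}{-12 + a}$ ($T{\left(A,a \right)} = \frac{A + A}{a - 12} = \frac{2 A}{-12 + a}$)
$\sqrt{T{\left(R,632 \right)} - 117741} = \sqrt{2 \left(-264\right) \frac{1}{-12 + 632} - 117741} = \sqrt{2 \left(-264\right) \frac{1}{620} - 117741} = \sqrt{- \frac{132}{155} - 117741} = \sqrt{- \frac{18249987}{155}} = \frac{i \sqrt{2828747985}}{155}$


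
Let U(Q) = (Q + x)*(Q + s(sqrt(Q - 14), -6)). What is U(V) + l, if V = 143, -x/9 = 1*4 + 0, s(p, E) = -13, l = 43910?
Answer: 57820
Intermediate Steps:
x = -36 (x = -9*(1*4 + 0) = -9*(4 + 0) = -9*4 = -36)
U(Q) = (-36 + Q)*(-13 + Q) (U(Q) = (Q - 36)*(Q - 13) = (-36 + Q)*(-13 + Q))
U(V) + l = (468 + 143**2 - 49*143) + 43910 = (468 + 20449 - 7007) + 43910 = 13910 + 43910 = 57820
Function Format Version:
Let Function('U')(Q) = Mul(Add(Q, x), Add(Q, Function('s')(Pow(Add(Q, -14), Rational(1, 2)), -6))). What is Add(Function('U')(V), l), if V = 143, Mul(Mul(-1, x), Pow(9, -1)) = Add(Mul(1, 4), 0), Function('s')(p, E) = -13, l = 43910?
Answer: 57820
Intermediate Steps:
x = -36 (x = Mul(-9, Add(Mul(1, 4), 0)) = Mul(-9, Add(4, 0)) = Mul(-9, 4) = -36)
Function('U')(Q) = Mul(Add(-36, Q), Add(-13, Q)) (Function('U')(Q) = Mul(Add(Q, -36), Add(Q, -13)) = Mul(Add(-36, Q), Add(-13, Q)))
Add(Function('U')(V), l) = Add(Add(468, Pow(143, 2), Mul(-49, 143)), 43910) = Add(Add(468, 20449, -7007), 43910) = Add(13910, 43910) = 57820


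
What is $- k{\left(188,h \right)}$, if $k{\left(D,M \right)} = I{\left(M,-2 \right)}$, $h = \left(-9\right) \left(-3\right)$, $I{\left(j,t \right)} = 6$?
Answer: $-6$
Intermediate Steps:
$h = 27$
$k{\left(D,M \right)} = 6$
$- k{\left(188,h \right)} = \left(-1\right) 6 = -6$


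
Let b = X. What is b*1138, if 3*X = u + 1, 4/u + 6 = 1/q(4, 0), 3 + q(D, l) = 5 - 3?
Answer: 1138/7 ≈ 162.57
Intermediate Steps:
q(D, l) = -1 (q(D, l) = -3 + (5 - 3) = -3 + 2 = -1)
u = -4/7 (u = 4/(-6 + 1/(-1)) = 4/(-6 - 1) = 4/(-7) = 4*(-⅐) = -4/7 ≈ -0.57143)
X = ⅐ (X = (-4/7 + 1)/3 = (⅓)*(3/7) = ⅐ ≈ 0.14286)
b = ⅐ ≈ 0.14286
b*1138 = (⅐)*1138 = 1138/7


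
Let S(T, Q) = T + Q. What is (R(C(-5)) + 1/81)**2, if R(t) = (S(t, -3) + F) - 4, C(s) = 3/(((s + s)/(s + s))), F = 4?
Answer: 1/6561 ≈ 0.00015242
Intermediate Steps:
S(T, Q) = Q + T
C(s) = 3 (C(s) = 3/(((2*s)/((2*s)))) = 3/(((2*s)*(1/(2*s)))) = 3/1 = 3*1 = 3)
R(t) = -3 + t (R(t) = ((-3 + t) + 4) - 4 = (1 + t) - 4 = -3 + t)
(R(C(-5)) + 1/81)**2 = ((-3 + 3) + 1/81)**2 = (0 + 1/81)**2 = (1/81)**2 = 1/6561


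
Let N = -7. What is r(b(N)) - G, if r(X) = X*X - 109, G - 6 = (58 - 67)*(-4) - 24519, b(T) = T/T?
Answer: 24369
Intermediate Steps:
b(T) = 1
G = -24477 (G = 6 + ((58 - 67)*(-4) - 24519) = 6 + (-9*(-4) - 24519) = 6 + (36 - 24519) = 6 - 24483 = -24477)
r(X) = -109 + X² (r(X) = X² - 109 = -109 + X²)
r(b(N)) - G = (-109 + 1²) - 1*(-24477) = (-109 + 1) + 24477 = -108 + 24477 = 24369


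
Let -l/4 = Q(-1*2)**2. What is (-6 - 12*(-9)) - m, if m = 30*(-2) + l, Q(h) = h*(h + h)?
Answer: 418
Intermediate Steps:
Q(h) = 2*h**2 (Q(h) = h*(2*h) = 2*h**2)
l = -256 (l = -4*(2*(-1*2)**2)**2 = -4*(2*(-2)**2)**2 = -4*(2*4)**2 = -4*8**2 = -4*64 = -256)
m = -316 (m = 30*(-2) - 256 = -60 - 256 = -316)
(-6 - 12*(-9)) - m = (-6 - 12*(-9)) - 1*(-316) = (-6 + 108) + 316 = 102 + 316 = 418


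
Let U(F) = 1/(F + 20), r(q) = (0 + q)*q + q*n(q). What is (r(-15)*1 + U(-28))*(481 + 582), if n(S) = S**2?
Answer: -26788663/8 ≈ -3.3486e+6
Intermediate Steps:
r(q) = q**2 + q**3 (r(q) = (0 + q)*q + q*q**2 = q*q + q**3 = q**2 + q**3)
U(F) = 1/(20 + F)
(r(-15)*1 + U(-28))*(481 + 582) = (((-15)**2*(1 - 15))*1 + 1/(20 - 28))*(481 + 582) = ((225*(-14))*1 + 1/(-8))*1063 = (-3150*1 - 1/8)*1063 = (-3150 - 1/8)*1063 = -25201/8*1063 = -26788663/8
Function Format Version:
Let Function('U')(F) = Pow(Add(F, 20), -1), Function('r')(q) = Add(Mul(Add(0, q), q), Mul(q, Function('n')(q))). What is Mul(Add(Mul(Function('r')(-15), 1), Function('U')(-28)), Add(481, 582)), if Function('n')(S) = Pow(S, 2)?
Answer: Rational(-26788663, 8) ≈ -3.3486e+6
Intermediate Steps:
Function('r')(q) = Add(Pow(q, 2), Pow(q, 3)) (Function('r')(q) = Add(Mul(Add(0, q), q), Mul(q, Pow(q, 2))) = Add(Mul(q, q), Pow(q, 3)) = Add(Pow(q, 2), Pow(q, 3)))
Function('U')(F) = Pow(Add(20, F), -1)
Mul(Add(Mul(Function('r')(-15), 1), Function('U')(-28)), Add(481, 582)) = Mul(Add(Mul(Mul(Pow(-15, 2), Add(1, -15)), 1), Pow(Add(20, -28), -1)), Add(481, 582)) = Mul(Add(Mul(Mul(225, -14), 1), Pow(-8, -1)), 1063) = Mul(Add(Mul(-3150, 1), Rational(-1, 8)), 1063) = Mul(Add(-3150, Rational(-1, 8)), 1063) = Mul(Rational(-25201, 8), 1063) = Rational(-26788663, 8)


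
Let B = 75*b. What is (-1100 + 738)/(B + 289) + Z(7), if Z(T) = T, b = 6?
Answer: 4811/739 ≈ 6.5101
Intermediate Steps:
B = 450 (B = 75*6 = 450)
(-1100 + 738)/(B + 289) + Z(7) = (-1100 + 738)/(450 + 289) + 7 = -362/739 + 7 = 4811/739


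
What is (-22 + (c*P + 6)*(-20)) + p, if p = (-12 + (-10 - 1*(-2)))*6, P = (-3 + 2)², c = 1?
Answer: -282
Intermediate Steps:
P = 1 (P = (-1)² = 1)
p = -120 (p = (-12 + (-10 + 2))*6 = (-12 - 8)*6 = -20*6 = -120)
(-22 + (c*P + 6)*(-20)) + p = (-22 + (1*1 + 6)*(-20)) - 120 = (-22 + (1 + 6)*(-20)) - 120 = (-22 + 7*(-20)) - 120 = (-22 - 140) - 120 = -162 - 120 = -282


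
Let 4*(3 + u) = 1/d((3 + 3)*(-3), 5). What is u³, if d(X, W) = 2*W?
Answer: -1685159/64000 ≈ -26.331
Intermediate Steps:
u = -119/40 (u = -3 + 1/(4*((2*5))) = -3 + (¼)/10 = -3 + (¼)*(⅒) = -3 + 1/40 = -119/40 ≈ -2.9750)
u³ = (-119/40)³ = -1685159/64000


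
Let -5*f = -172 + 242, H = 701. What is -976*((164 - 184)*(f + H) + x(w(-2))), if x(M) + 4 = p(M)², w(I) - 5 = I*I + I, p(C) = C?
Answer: 13366320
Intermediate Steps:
w(I) = 5 + I + I² (w(I) = 5 + (I*I + I) = 5 + (I² + I) = 5 + (I + I²) = 5 + I + I²)
f = -14 (f = -(-172 + 242)/5 = -⅕*70 = -14)
x(M) = -4 + M²
-976*((164 - 184)*(f + H) + x(w(-2))) = -976*((164 - 184)*(-14 + 701) + (-4 + (5 - 2 + (-2)²)²)) = -976*(-20*687 + (-4 + (5 - 2 + 4)²)) = -976*(-13740 + (-4 + 7²)) = -976*(-13740 + (-4 + 49)) = -976*(-13740 + 45) = -976*(-13695) = 13366320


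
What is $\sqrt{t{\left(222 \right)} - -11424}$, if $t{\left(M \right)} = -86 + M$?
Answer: $34 \sqrt{10} \approx 107.52$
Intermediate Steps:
$\sqrt{t{\left(222 \right)} - -11424} = \sqrt{\left(-86 + 222\right) - -11424} = \sqrt{136 + 11424} = \sqrt{11560} = 34 \sqrt{10}$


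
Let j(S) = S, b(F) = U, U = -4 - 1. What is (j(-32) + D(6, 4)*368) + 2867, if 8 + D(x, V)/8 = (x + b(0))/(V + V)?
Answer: -20349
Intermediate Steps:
U = -5
b(F) = -5
D(x, V) = -64 + 4*(-5 + x)/V (D(x, V) = -64 + 8*((x - 5)/(V + V)) = -64 + 8*((-5 + x)/((2*V))) = -64 + 8*((-5 + x)*(1/(2*V))) = -64 + 8*((-5 + x)/(2*V)) = -64 + 4*(-5 + x)/V)
(j(-32) + D(6, 4)*368) + 2867 = (-32 + (4*(-5 + 6 - 16*4)/4)*368) + 2867 = (-32 + (4*(¼)*(-5 + 6 - 64))*368) + 2867 = (-32 + (4*(¼)*(-63))*368) + 2867 = (-32 - 63*368) + 2867 = (-32 - 23184) + 2867 = -23216 + 2867 = -20349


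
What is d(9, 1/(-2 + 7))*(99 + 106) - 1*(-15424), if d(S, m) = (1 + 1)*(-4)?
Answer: 13784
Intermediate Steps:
d(S, m) = -8 (d(S, m) = 2*(-4) = -8)
d(9, 1/(-2 + 7))*(99 + 106) - 1*(-15424) = -8*(99 + 106) - 1*(-15424) = -8*205 + 15424 = -1640 + 15424 = 13784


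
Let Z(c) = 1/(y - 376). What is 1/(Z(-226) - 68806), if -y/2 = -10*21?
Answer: -44/3027463 ≈ -1.4534e-5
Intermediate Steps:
y = 420 (y = -(-20)*21 = -2*(-210) = 420)
Z(c) = 1/44 (Z(c) = 1/(420 - 376) = 1/44)
1/(Z(-226) - 68806) = 1/(1/44 - 68806) = 1/(-3027463/44) = -44/3027463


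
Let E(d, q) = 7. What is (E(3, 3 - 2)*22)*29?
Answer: 4466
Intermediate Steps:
(E(3, 3 - 2)*22)*29 = (7*22)*29 = 154*29 = 4466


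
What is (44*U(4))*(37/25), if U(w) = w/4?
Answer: 1628/25 ≈ 65.120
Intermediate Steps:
U(w) = w/4 (U(w) = w*(¼) = w/4)
(44*U(4))*(37/25) = (44*((¼)*4))*(37/25) = (44*1)*(37*(1/25)) = 44*(37/25) = 1628/25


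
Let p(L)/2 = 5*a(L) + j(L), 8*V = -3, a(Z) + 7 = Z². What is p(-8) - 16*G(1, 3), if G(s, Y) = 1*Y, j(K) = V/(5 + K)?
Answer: 2089/4 ≈ 522.25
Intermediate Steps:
a(Z) = -7 + Z²
V = -3/8 (V = (⅛)*(-3) = -3/8 ≈ -0.37500)
j(K) = -3/(8*(5 + K))
G(s, Y) = Y
p(L) = -70 - 6/(40 + 8*L) + 10*L² (p(L) = 2*(5*(-7 + L²) - 3/(40 + 8*L)) = 2*((-35 + 5*L²) - 3/(40 + 8*L)) = 2*(-35 - 3/(40 + 8*L) + 5*L²) = -70 - 6/(40 + 8*L) + 10*L²)
p(-8) - 16*G(1, 3) = (-3 + 40*(-7 + (-8)²)*(5 - 8))/(4*(5 - 8)) - 16*3 = (¼)*(-3 + 40*(-7 + 64)*(-3))/(-3) - 48 = (¼)*(-⅓)*(-3 + 40*57*(-3)) - 48 = (¼)*(-⅓)*(-3 - 6840) - 48 = (¼)*(-⅓)*(-6843) - 48 = 2281/4 - 48 = 2089/4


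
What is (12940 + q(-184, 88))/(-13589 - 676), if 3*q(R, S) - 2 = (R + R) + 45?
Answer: -12833/14265 ≈ -0.89961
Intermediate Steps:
q(R, S) = 47/3 + 2*R/3 (q(R, S) = 2/3 + ((R + R) + 45)/3 = 2/3 + (2*R + 45)/3 = 2/3 + (45 + 2*R)/3 = 2/3 + (15 + 2*R/3) = 47/3 + 2*R/3)
(12940 + q(-184, 88))/(-13589 - 676) = (12940 + (47/3 + (2/3)*(-184)))/(-13589 - 676) = (12940 + (47/3 - 368/3))/(-14265) = (12940 - 107)*(-1/14265) = 12833*(-1/14265) = -12833/14265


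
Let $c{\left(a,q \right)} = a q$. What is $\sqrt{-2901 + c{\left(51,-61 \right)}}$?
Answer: $6 i \sqrt{167} \approx 77.537 i$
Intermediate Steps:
$\sqrt{-2901 + c{\left(51,-61 \right)}} = \sqrt{-2901 + 51 \left(-61\right)} = \sqrt{-2901 - 3111} = \sqrt{-6012} = 6 i \sqrt{167}$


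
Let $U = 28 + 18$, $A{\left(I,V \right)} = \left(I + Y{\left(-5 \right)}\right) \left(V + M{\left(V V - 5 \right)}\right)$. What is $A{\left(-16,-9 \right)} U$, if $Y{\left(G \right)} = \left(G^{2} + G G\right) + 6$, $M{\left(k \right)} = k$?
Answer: $123280$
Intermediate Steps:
$Y{\left(G \right)} = 6 + 2 G^{2}$ ($Y{\left(G \right)} = \left(G^{2} + G^{2}\right) + 6 = 2 G^{2} + 6 = 6 + 2 G^{2}$)
$A{\left(I,V \right)} = \left(56 + I\right) \left(-5 + V + V^{2}\right)$ ($A{\left(I,V \right)} = \left(I + \left(6 + 2 \left(-5\right)^{2}\right)\right) \left(V + \left(V V - 5\right)\right) = \left(I + \left(6 + 2 \cdot 25\right)\right) \left(V + \left(V^{2} - 5\right)\right) = \left(I + \left(6 + 50\right)\right) \left(V + \left(-5 + V^{2}\right)\right) = \left(I + 56\right) \left(-5 + V + V^{2}\right) = \left(56 + I\right) \left(-5 + V + V^{2}\right)$)
$U = 46$
$A{\left(-16,-9 \right)} U = \left(-280 + 56 \left(-9\right) + 56 \left(-9\right)^{2} - -144 - 16 \left(-5 + \left(-9\right)^{2}\right)\right) 46 = \left(-280 - 504 + 56 \cdot 81 + 144 - 16 \left(-5 + 81\right)\right) 46 = \left(-280 - 504 + 4536 + 144 - 1216\right) 46 = 2680 \cdot 46 = 123280$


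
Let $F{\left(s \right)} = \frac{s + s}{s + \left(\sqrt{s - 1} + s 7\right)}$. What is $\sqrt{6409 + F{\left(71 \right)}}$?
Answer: $\frac{\sqrt{3640454 + 6409 \sqrt{70}}}{\sqrt{568 + \sqrt{70}}} \approx 80.058$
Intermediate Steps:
$F{\left(s \right)} = \frac{2 s}{\sqrt{-1 + s} + 8 s}$ ($F{\left(s \right)} = \frac{2 s}{s + \left(\sqrt{-1 + s} + 7 s\right)} = \frac{2 s}{\sqrt{-1 + s} + 8 s}$)
$\sqrt{6409 + F{\left(71 \right)}} = \sqrt{6409 + 2 \cdot 71 \frac{1}{\sqrt{-1 + 71} + 8 \cdot 71}} = \sqrt{6409 + 2 \cdot 71 \frac{1}{\sqrt{70} + 568}} = \sqrt{6409 + 2 \cdot 71 \frac{1}{568 + \sqrt{70}}} = \sqrt{6409 + \frac{142}{568 + \sqrt{70}}}$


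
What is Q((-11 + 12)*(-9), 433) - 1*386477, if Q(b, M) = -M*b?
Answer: -382580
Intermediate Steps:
Q(b, M) = -M*b
Q((-11 + 12)*(-9), 433) - 1*386477 = -1*433*(-11 + 12)*(-9) - 1*386477 = -1*433*1*(-9) - 386477 = -1*433*(-9) - 386477 = 3897 - 386477 = -382580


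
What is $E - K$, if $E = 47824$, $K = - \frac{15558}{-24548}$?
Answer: $\frac{586983997}{12274} \approx 47823.0$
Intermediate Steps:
$K = \frac{7779}{12274}$ ($K = \left(-15558\right) \left(- \frac{1}{24548}\right) = \frac{7779}{12274} \approx 0.63378$)
$E - K = 47824 - \frac{7779}{12274} = \frac{586983997}{12274}$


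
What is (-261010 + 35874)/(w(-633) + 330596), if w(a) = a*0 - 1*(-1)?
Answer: -225136/330597 ≈ -0.68100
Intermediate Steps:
w(a) = 1 (w(a) = 0 + 1 = 1)
(-261010 + 35874)/(w(-633) + 330596) = (-261010 + 35874)/(1 + 330596) = -225136/330597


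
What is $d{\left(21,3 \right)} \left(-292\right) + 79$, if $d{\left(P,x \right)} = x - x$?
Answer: $79$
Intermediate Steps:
$d{\left(P,x \right)} = 0$
$d{\left(21,3 \right)} \left(-292\right) + 79 = 0 \left(-292\right) + 79 = 0 + 79 = 79$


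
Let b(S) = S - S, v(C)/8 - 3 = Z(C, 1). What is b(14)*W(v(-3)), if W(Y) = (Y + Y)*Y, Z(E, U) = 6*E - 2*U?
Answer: 0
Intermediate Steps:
Z(E, U) = -2*U + 6*E
v(C) = 8 + 48*C (v(C) = 24 + 8*(-2*1 + 6*C) = 24 + 8*(-2 + 6*C) = 24 + (-16 + 48*C) = 8 + 48*C)
W(Y) = 2*Y² (W(Y) = (2*Y)*Y = 2*Y²)
b(S) = 0
b(14)*W(v(-3)) = 0*(2*(8 + 48*(-3))²) = 0*(2*(8 - 144)²) = 0*(2*(-136)²) = 0*(2*18496) = 0*36992 = 0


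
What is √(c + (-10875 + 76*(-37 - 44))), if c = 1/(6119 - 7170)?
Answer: I*√18812460682/1051 ≈ 130.5*I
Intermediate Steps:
c = -1/1051 (c = 1/(-1051) = -1/1051 ≈ -0.00095147)
√(c + (-10875 + 76*(-37 - 44))) = √(-1/1051 + (-10875 + 76*(-37 - 44))) = √(-1/1051 + (-10875 + 76*(-81))) = √(-1/1051 + (-10875 - 6156)) = √(-1/1051 - 17031) = √(-17899582/1051) = I*√18812460682/1051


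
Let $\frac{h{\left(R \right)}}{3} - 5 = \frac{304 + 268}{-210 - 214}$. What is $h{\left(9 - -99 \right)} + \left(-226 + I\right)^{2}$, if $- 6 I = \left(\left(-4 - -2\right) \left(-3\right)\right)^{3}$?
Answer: $\frac{7277425}{106} \approx 68655.0$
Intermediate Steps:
$I = -36$ ($I = - \frac{\left(\left(-4 - -2\right) \left(-3\right)\right)^{3}}{6} = - \frac{\left(\left(-4 + 2\right) \left(-3\right)\right)^{3}}{6} = - \frac{\left(\left(-2\right) \left(-3\right)\right)^{3}}{6} = - \frac{6^{3}}{6} = \left(- \frac{1}{6}\right) 216 = -36$)
$h{\left(R \right)} = \frac{1161}{106}$ ($h{\left(R \right)} = 15 + 3 \frac{304 + 268}{-210 - 214} = 15 + 3 \frac{572}{-424} = 15 + 3 \cdot 572 \left(- \frac{1}{424}\right) = 15 + 3 \left(- \frac{143}{106}\right) = 15 - \frac{429}{106} = \frac{1161}{106}$)
$h{\left(9 - -99 \right)} + \left(-226 + I\right)^{2} = \frac{1161}{106} + \left(-226 - 36\right)^{2} = \frac{1161}{106} + \left(-262\right)^{2} = \frac{1161}{106} + 68644 = \frac{7277425}{106}$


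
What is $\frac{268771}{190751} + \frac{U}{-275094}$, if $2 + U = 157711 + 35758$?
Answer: $\frac{12344421919}{17491485198} \approx 0.70574$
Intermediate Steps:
$U = 193467$ ($U = -2 + \left(157711 + 35758\right) = -2 + 193469 = 193467$)
$\frac{268771}{190751} + \frac{U}{-275094} = \frac{268771}{190751} + \frac{193467}{-275094} = 268771 \cdot \frac{1}{190751} + 193467 \left(- \frac{1}{275094}\right) = \frac{268771}{190751} - \frac{64489}{91698} = \frac{12344421919}{17491485198}$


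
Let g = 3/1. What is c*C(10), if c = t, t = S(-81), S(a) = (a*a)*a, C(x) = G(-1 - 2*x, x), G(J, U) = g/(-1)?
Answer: 1594323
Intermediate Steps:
g = 3 (g = 3*1 = 3)
G(J, U) = -3 (G(J, U) = 3/(-1) = 3*(-1) = -3)
C(x) = -3
S(a) = a³ (S(a) = a²*a = a³)
t = -531441 (t = (-81)³ = -531441)
c = -531441
c*C(10) = -531441*(-3) = 1594323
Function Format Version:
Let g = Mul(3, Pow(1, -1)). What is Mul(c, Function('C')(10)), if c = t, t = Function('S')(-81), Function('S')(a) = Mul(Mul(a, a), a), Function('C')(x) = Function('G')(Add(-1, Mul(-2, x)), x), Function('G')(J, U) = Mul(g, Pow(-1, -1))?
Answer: 1594323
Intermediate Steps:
g = 3 (g = Mul(3, 1) = 3)
Function('G')(J, U) = -3 (Function('G')(J, U) = Mul(3, Pow(-1, -1)) = Mul(3, -1) = -3)
Function('C')(x) = -3
Function('S')(a) = Pow(a, 3) (Function('S')(a) = Mul(Pow(a, 2), a) = Pow(a, 3))
t = -531441 (t = Pow(-81, 3) = -531441)
c = -531441
Mul(c, Function('C')(10)) = Mul(-531441, -3) = 1594323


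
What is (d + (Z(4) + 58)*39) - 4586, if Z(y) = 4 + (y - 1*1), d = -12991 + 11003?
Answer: -4039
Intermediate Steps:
d = -1988
Z(y) = 3 + y (Z(y) = 4 + (y - 1) = 4 + (-1 + y) = 3 + y)
(d + (Z(4) + 58)*39) - 4586 = (-1988 + ((3 + 4) + 58)*39) - 4586 = (-1988 + (7 + 58)*39) - 4586 = (-1988 + 65*39) - 4586 = (-1988 + 2535) - 4586 = 547 - 4586 = -4039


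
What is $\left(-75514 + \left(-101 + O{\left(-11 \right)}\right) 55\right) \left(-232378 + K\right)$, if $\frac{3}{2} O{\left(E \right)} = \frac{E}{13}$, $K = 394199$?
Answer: $- \frac{511823802721}{39} \approx -1.3124 \cdot 10^{10}$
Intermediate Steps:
$O{\left(E \right)} = \frac{2 E}{39}$ ($O{\left(E \right)} = \frac{2 \frac{E}{13}}{3} = \frac{2 E}{39}$)
$\left(-75514 + \left(-101 + O{\left(-11 \right)}\right) 55\right) \left(-232378 + K\right) = \left(-75514 + \left(-101 + \frac{2}{39} \left(-11\right)\right) 55\right) \left(-232378 + 394199\right) = \left(-75514 + \left(-101 - \frac{22}{39}\right) 55\right) 161821 = \left(-75514 - \frac{217855}{39}\right) 161821 = \left(- \frac{3162901}{39}\right) 161821 = - \frac{511823802721}{39}$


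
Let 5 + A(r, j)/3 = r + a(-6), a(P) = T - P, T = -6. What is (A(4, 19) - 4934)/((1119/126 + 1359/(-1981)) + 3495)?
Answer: -8383026/5948425 ≈ -1.4093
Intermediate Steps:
a(P) = -6 - P
A(r, j) = -15 + 3*r (A(r, j) = -15 + 3*(r + (-6 - 1*(-6))) = -15 + 3*(r + (-6 + 6)) = -15 + 3*(r + 0) = -15 + 3*r)
(A(4, 19) - 4934)/((1119/126 + 1359/(-1981)) + 3495) = ((-15 + 3*4) - 4934)/((1119/126 + 1359/(-1981)) + 3495) = ((-15 + 12) - 4934)/((1119*(1/126) + 1359*(-1/1981)) + 3495) = (-3 - 4934)/((373/42 - 1359/1981) + 3495) = -4937/(13915/1698 + 3495) = -4937/5948425/1698 = -4937*1698/5948425 = -8383026/5948425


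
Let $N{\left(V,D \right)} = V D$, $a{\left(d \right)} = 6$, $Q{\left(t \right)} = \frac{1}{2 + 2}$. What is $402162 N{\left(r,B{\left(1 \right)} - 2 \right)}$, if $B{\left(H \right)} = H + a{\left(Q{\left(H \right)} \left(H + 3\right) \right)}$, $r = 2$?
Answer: $4021620$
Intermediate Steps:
$Q{\left(t \right)} = \frac{1}{4}$
$B{\left(H \right)} = 6 + H$ ($B{\left(H \right)} = H + 6 = 6 + H$)
$N{\left(V,D \right)} = D V$
$402162 N{\left(r,B{\left(1 \right)} - 2 \right)} = 402162 \left(\left(6 + 1\right) - 2\right) 2 = 402162 \left(7 - 2\right) 2 = 402162 \cdot 5 \cdot 2 = 402162 \cdot 10 = 4021620$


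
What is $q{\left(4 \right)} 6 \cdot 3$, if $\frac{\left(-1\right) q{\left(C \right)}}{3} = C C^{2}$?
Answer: $-3456$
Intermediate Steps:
$q{\left(C \right)} = - 3 C^{3}$ ($q{\left(C \right)} = - 3 C C^{2} = - 3 C^{3}$)
$q{\left(4 \right)} 6 \cdot 3 = - 3 \cdot 4^{3} \cdot 6 \cdot 3 = \left(-3\right) 64 \cdot 6 \cdot 3 = \left(-192\right) 6 \cdot 3 = \left(-1152\right) 3 = -3456$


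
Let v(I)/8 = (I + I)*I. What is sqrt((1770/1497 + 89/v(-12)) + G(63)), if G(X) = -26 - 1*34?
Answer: I*sqrt(33721416511)/23952 ≈ 7.6667*I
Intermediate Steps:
v(I) = 16*I**2 (v(I) = 8*((I + I)*I) = 8*((2*I)*I) = 8*(2*I**2) = 16*I**2)
G(X) = -60 (G(X) = -26 - 34 = -60)
sqrt((1770/1497 + 89/v(-12)) + G(63)) = sqrt((1770/1497 + 89/((16*(-12)**2))) - 60) = sqrt((1770*(1/1497) + 89/((16*144))) - 60) = sqrt((590/499 + 89/2304) - 60) = sqrt(1403771/1149696 - 60) = sqrt(-67577989/1149696) = I*sqrt(33721416511)/23952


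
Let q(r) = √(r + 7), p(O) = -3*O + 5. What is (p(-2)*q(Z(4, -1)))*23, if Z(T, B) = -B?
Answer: 506*√2 ≈ 715.59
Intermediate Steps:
p(O) = 5 - 3*O
q(r) = √(7 + r)
(p(-2)*q(Z(4, -1)))*23 = ((5 - 3*(-2))*√(7 - 1*(-1)))*23 = ((5 + 6)*√(7 + 1))*23 = (11*√8)*23 = (11*(2*√2))*23 = (22*√2)*23 = 506*√2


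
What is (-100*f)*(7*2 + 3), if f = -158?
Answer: 268600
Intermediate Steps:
(-100*f)*(7*2 + 3) = (-100*(-158))*(7*2 + 3) = 15800*(14 + 3) = 15800*17 = 268600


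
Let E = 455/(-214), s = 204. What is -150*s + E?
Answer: -6548855/214 ≈ -30602.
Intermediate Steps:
E = -455/214 (E = 455*(-1/214) = -455/214 ≈ -2.1262)
-150*s + E = -150*204 - 455/214 = -30600 - 455/214 = -6548855/214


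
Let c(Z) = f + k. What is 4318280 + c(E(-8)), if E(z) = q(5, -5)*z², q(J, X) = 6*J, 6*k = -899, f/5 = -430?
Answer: 25895881/6 ≈ 4.3160e+6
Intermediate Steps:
f = -2150 (f = 5*(-430) = -2150)
k = -899/6 (k = (⅙)*(-899) = -899/6 ≈ -149.83)
E(z) = 30*z² (E(z) = (6*5)*z² = 30*z²)
c(Z) = -13799/6 (c(Z) = -2150 - 899/6 = -13799/6)
4318280 + c(E(-8)) = 4318280 - 13799/6 = 25895881/6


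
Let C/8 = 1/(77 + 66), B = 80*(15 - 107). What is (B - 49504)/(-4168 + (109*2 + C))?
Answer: 4065776/282421 ≈ 14.396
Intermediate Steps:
B = -7360 (B = 80*(-92) = -7360)
C = 8/143 (C = 8/(77 + 66) = 8/143 ≈ 0.055944)
(B - 49504)/(-4168 + (109*2 + C)) = (-7360 - 49504)/(-4168 + (109*2 + 8/143)) = -56864/(-4168 + (218 + 8/143)) = -56864/(-4168 + 31182/143) = -56864/(-564842/143) = -56864*(-143/564842) = 4065776/282421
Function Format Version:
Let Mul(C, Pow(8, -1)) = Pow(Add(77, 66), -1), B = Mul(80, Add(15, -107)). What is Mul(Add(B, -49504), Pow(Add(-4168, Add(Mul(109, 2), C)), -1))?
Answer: Rational(4065776, 282421) ≈ 14.396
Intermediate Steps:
B = -7360 (B = Mul(80, -92) = -7360)
C = Rational(8, 143) (C = Mul(8, Pow(Add(77, 66), -1)) = Mul(8, Pow(143, -1)) = Mul(8, Rational(1, 143)) = Rational(8, 143) ≈ 0.055944)
Mul(Add(B, -49504), Pow(Add(-4168, Add(Mul(109, 2), C)), -1)) = Mul(Add(-7360, -49504), Pow(Add(-4168, Add(Mul(109, 2), Rational(8, 143))), -1)) = Mul(-56864, Pow(Add(-4168, Add(218, Rational(8, 143))), -1)) = Mul(-56864, Pow(Add(-4168, Rational(31182, 143)), -1)) = Mul(-56864, Pow(Rational(-564842, 143), -1)) = Mul(-56864, Rational(-143, 564842)) = Rational(4065776, 282421)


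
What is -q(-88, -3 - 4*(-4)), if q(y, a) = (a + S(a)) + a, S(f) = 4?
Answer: -30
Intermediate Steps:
q(y, a) = 4 + 2*a (q(y, a) = (a + 4) + a = (4 + a) + a = 4 + 2*a)
-q(-88, -3 - 4*(-4)) = -(4 + 2*(-3 - 4*(-4))) = -(4 + 2*(-3 + 16)) = -(4 + 2*13) = -(4 + 26) = -1*30 = -30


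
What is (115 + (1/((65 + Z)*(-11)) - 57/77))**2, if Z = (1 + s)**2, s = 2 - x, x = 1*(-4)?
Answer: 1005938791225/77053284 ≈ 13055.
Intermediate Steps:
x = -4
s = 6 (s = 2 - 1*(-4) = 2 + 4 = 6)
Z = 49 (Z = (1 + 6)**2 = 7**2 = 49)
(115 + (1/((65 + Z)*(-11)) - 57/77))**2 = (115 + (1/((65 + 49)*(-11)) - 57/77))**2 = (115 + (-1/11/114 - 57*1/77))**2 = (115 + ((1/114)*(-1/11) - 57/77))**2 = (115 + (-1/1254 - 57/77))**2 = (115 - 6505/8778)**2 = (1002965/8778)**2 = 1005938791225/77053284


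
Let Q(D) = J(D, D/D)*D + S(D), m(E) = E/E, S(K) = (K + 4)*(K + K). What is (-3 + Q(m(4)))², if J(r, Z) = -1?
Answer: 36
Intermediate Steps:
S(K) = 2*K*(4 + K) (S(K) = (4 + K)*(2*K) = 2*K*(4 + K))
m(E) = 1
Q(D) = -D + 2*D*(4 + D)
(-3 + Q(m(4)))² = (-3 + 1*(7 + 2*1))² = (-3 + 1*(7 + 2))² = (-3 + 1*9)² = (-3 + 9)² = 6² = 36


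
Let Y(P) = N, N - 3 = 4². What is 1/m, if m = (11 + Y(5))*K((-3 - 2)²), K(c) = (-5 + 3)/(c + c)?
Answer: -⅚ ≈ -0.83333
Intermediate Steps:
N = 19 (N = 3 + 4² = 3 + 16 = 19)
K(c) = -1/c (K(c) = -2*1/(2*c) = -1/c)
Y(P) = 19
m = -6/5 (m = (11 + 19)*(-1/((-3 - 2)²)) = 30*(-1/((-5)²)) = 30*(-1/25) = -6/5 ≈ -1.2000)
1/m = 1/(-6/5) = -⅚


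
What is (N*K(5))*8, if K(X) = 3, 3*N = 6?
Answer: 48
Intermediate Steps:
N = 2 (N = (1/3)*6 = 2)
(N*K(5))*8 = (2*3)*8 = 6*8 = 48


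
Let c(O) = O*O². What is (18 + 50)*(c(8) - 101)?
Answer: 27948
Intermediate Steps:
c(O) = O³
(18 + 50)*(c(8) - 101) = (18 + 50)*(8³ - 101) = 68*(512 - 101) = 68*411 = 27948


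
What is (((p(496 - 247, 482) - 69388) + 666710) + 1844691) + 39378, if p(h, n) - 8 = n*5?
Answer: 2483809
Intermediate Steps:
p(h, n) = 8 + 5*n (p(h, n) = 8 + n*5 = 8 + 5*n)
(((p(496 - 247, 482) - 69388) + 666710) + 1844691) + 39378 = ((((8 + 5*482) - 69388) + 666710) + 1844691) + 39378 = ((((8 + 2410) - 69388) + 666710) + 1844691) + 39378 = (((2418 - 69388) + 666710) + 1844691) + 39378 = ((-66970 + 666710) + 1844691) + 39378 = (599740 + 1844691) + 39378 = 2444431 + 39378 = 2483809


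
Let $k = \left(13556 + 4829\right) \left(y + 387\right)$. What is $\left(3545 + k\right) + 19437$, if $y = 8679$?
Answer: $166701392$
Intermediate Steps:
$k = 166678410$ ($k = \left(13556 + 4829\right) \left(8679 + 387\right) = 18385 \cdot 9066 = 166678410$)
$\left(3545 + k\right) + 19437 = \left(3545 + 166678410\right) + 19437 = 166681955 + 19437 = 166701392$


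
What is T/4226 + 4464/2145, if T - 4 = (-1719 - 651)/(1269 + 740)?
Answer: 6318610891/3035187155 ≈ 2.0818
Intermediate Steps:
T = 5666/2009 (T = 4 + (-1719 - 651)/(1269 + 740) = 4 - 2370/2009 = 5666/2009 ≈ 2.8203)
T/4226 + 4464/2145 = (5666/2009)/4226 + 4464/2145 = (5666/2009)*(1/4226) + 4464*(1/2145) = 2833/4245017 + 1488/715 = 6318610891/3035187155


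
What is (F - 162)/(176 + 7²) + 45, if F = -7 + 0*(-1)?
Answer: 9956/225 ≈ 44.249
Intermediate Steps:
F = -7 (F = -7 + 0 = -7)
(F - 162)/(176 + 7²) + 45 = (-7 - 162)/(176 + 7²) + 45 = -169/(176 + 49) + 45 = -169/225 + 45 = 9956/225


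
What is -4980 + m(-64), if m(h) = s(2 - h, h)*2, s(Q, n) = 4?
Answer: -4972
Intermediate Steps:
m(h) = 8 (m(h) = 4*2 = 8)
-4980 + m(-64) = -4980 + 8 = -4972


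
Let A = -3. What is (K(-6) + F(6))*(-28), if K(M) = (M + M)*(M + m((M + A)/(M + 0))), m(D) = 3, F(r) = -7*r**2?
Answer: 6048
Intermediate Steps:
K(M) = 2*M*(3 + M) (K(M) = (M + M)*(M + 3) = (2*M)*(3 + M) = 2*M*(3 + M))
(K(-6) + F(6))*(-28) = (2*(-6)*(3 - 6) - 7*6**2)*(-28) = (2*(-6)*(-3) - 7*36)*(-28) = (36 - 252)*(-28) = -216*(-28) = 6048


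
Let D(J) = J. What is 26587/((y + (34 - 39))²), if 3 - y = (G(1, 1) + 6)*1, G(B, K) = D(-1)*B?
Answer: 26587/49 ≈ 542.59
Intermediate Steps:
G(B, K) = -B
y = -2 (y = 3 - (-1*1 + 6) = 3 - (-1 + 6) = 3 - 5 = -2)
26587/((y + (34 - 39))²) = 26587/((-2 + (34 - 39))²) = 26587/((-2 - 5)²) = 26587/((-7)²) = 26587/49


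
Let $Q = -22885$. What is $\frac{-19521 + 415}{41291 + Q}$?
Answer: $- \frac{9553}{9203} \approx -1.038$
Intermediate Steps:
$\frac{-19521 + 415}{41291 + Q} = \frac{-19521 + 415}{41291 - 22885} = - \frac{19106}{18406} = \left(-19106\right) \frac{1}{18406} = - \frac{9553}{9203}$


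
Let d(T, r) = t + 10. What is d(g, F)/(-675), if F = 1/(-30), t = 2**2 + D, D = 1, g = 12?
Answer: -1/45 ≈ -0.022222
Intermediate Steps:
t = 5 (t = 2**2 + 1 = 4 + 1 = 5)
F = -1/30 ≈ -0.033333
d(T, r) = 15 (d(T, r) = 5 + 10 = 15)
d(g, F)/(-675) = 15/(-675) = 15*(-1/675) = -1/45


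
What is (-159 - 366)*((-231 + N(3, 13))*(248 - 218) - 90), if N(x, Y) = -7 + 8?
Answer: 3669750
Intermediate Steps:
N(x, Y) = 1
(-159 - 366)*((-231 + N(3, 13))*(248 - 218) - 90) = (-159 - 366)*((-231 + 1)*(248 - 218) - 90) = -525*(-230*30 - 90) = -525*(-6900 - 90) = -525*(-6990) = 3669750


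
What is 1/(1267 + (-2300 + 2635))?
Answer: 1/1602 ≈ 0.00062422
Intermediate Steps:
1/(1267 + (-2300 + 2635)) = 1/(1267 + 335) = 1/1602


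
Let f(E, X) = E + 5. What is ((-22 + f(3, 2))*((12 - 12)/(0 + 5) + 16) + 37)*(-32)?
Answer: 5984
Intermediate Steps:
f(E, X) = 5 + E
((-22 + f(3, 2))*((12 - 12)/(0 + 5) + 16) + 37)*(-32) = ((-22 + (5 + 3))*((12 - 12)/(0 + 5) + 16) + 37)*(-32) = ((-22 + 8)*(0/5 + 16) + 37)*(-32) = (-14*(0*(⅕) + 16) + 37)*(-32) = (-14*(0 + 16) + 37)*(-32) = (-14*16 + 37)*(-32) = (-224 + 37)*(-32) = -187*(-32) = 5984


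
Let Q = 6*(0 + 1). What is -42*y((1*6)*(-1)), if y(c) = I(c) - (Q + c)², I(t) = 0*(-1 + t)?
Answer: 0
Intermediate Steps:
Q = 6 (Q = 6*1 = 6)
I(t) = 0
y(c) = -(6 + c)² (y(c) = 0 - (6 + c)² = -(6 + c)²)
-42*y((1*6)*(-1)) = -(-42)*(6 + (1*6)*(-1))² = -(-42)*(6 + 6*(-1))² = -(-42)*(6 - 6)² = -(-42)*0² = -(-42)*0 = -42*0 = 0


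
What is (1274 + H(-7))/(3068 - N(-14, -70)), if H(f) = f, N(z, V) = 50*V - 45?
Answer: 1267/6613 ≈ 0.19159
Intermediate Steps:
N(z, V) = -45 + 50*V
(1274 + H(-7))/(3068 - N(-14, -70)) = (1274 - 7)/(3068 - (-45 + 50*(-70))) = 1267/(3068 - (-45 - 3500)) = 1267/(3068 - 1*(-3545)) = 1267/(3068 + 3545) = 1267/6613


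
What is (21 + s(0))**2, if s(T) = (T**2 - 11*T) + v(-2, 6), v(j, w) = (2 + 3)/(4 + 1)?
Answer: 484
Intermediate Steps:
v(j, w) = 1 (v(j, w) = 5/5 = 5*(1/5) = 1)
s(T) = 1 + T**2 - 11*T (s(T) = (T**2 - 11*T) + 1 = 1 + T**2 - 11*T)
(21 + s(0))**2 = (21 + (1 + 0**2 - 11*0))**2 = (21 + (1 + 0 + 0))**2 = (21 + 1)**2 = 22**2 = 484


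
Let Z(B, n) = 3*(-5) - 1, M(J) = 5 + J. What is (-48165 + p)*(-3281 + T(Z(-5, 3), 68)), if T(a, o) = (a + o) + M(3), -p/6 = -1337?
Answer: 129300603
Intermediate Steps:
p = 8022 (p = -6*(-1337) = 8022)
Z(B, n) = -16 (Z(B, n) = -15 - 1 = -16)
T(a, o) = 8 + a + o (T(a, o) = (a + o) + (5 + 3) = (a + o) + 8 = 8 + a + o)
(-48165 + p)*(-3281 + T(Z(-5, 3), 68)) = (-48165 + 8022)*(-3281 + (8 - 16 + 68)) = -40143*(-3281 + 60) = -40143*(-3221) = 129300603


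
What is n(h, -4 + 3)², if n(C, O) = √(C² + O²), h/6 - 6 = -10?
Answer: 577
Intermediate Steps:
h = -24 (h = 36 + 6*(-10) = 36 - 60 = -24)
n(h, -4 + 3)² = (√((-24)² + (-4 + 3)²))² = (√(576 + (-1)²))² = (√(576 + 1))² = (√577)² = 577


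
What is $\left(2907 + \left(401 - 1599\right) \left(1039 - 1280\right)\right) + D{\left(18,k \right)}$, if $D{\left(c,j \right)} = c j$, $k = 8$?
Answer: $291769$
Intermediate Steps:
$\left(2907 + \left(401 - 1599\right) \left(1039 - 1280\right)\right) + D{\left(18,k \right)} = \left(2907 + \left(401 - 1599\right) \left(1039 - 1280\right)\right) + 18 \cdot 8 = \left(2907 - -288718\right) + 144 = \left(2907 + 288718\right) + 144 = 291625 + 144 = 291769$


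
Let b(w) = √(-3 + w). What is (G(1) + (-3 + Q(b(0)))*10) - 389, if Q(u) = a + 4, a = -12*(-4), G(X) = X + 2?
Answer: 104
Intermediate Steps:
G(X) = 2 + X
a = 48 (a = -4*(-12) = 48)
Q(u) = 52 (Q(u) = 48 + 4 = 52)
(G(1) + (-3 + Q(b(0)))*10) - 389 = ((2 + 1) + (-3 + 52)*10) - 389 = (3 + 49*10) - 389 = (3 + 490) - 389 = 493 - 389 = 104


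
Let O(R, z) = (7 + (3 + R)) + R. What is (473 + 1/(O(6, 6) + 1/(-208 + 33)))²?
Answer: 3315137845504/14814801 ≈ 2.2377e+5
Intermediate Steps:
O(R, z) = 10 + 2*R (O(R, z) = (10 + R) + R = 10 + 2*R)
(473 + 1/(O(6, 6) + 1/(-208 + 33)))² = (473 + 1/((10 + 2*6) + 1/(-208 + 33)))² = (473 + 1/((10 + 12) + 1/(-175)))² = (473 + 1/(22 - 1/175))² = (473 + 1/(3849/175))² = (473 + 175/3849)² = (1820752/3849)² = 3315137845504/14814801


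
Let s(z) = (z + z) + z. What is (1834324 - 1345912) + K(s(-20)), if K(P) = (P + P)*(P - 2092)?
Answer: 746652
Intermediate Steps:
s(z) = 3*z (s(z) = 2*z + z = 3*z)
K(P) = 2*P*(-2092 + P) (K(P) = (2*P)*(-2092 + P) = 2*P*(-2092 + P))
(1834324 - 1345912) + K(s(-20)) = (1834324 - 1345912) + 2*(3*(-20))*(-2092 + 3*(-20)) = 488412 + 2*(-60)*(-2092 - 60) = 488412 + 2*(-60)*(-2152) = 488412 + 258240 = 746652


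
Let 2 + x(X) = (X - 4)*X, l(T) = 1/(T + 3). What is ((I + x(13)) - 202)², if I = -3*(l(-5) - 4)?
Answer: 21609/4 ≈ 5402.3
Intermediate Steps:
l(T) = 1/(3 + T)
I = 27/2 (I = -3*(1/(3 - 5) - 4) = -3*(1/(-2) - 4) = -3*(-½ - 4) = -3*(-9/2) = 27/2 ≈ 13.500)
x(X) = -2 + X*(-4 + X) (x(X) = -2 + (X - 4)*X = -2 + (-4 + X)*X = -2 + X*(-4 + X))
((I + x(13)) - 202)² = ((27/2 + (-2 + 13² - 4*13)) - 202)² = ((27/2 + (-2 + 169 - 52)) - 202)² = ((27/2 + 115) - 202)² = (257/2 - 202)² = (-147/2)² = 21609/4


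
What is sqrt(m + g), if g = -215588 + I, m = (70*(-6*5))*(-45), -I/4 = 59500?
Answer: 4*I*sqrt(22443) ≈ 599.24*I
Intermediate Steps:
I = -238000 (I = -4*59500 = -238000)
m = 94500 (m = (70*(-30))*(-45) = -2100*(-45) = 94500)
g = -453588 (g = -215588 - 238000 = -453588)
sqrt(m + g) = sqrt(94500 - 453588) = sqrt(-359088) = 4*I*sqrt(22443)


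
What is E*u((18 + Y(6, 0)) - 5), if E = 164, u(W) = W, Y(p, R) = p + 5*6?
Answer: 8036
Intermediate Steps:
Y(p, R) = 30 + p (Y(p, R) = p + 30 = 30 + p)
E*u((18 + Y(6, 0)) - 5) = 164*((18 + (30 + 6)) - 5) = 164*((18 + 36) - 5) = 164*(54 - 5) = 164*49 = 8036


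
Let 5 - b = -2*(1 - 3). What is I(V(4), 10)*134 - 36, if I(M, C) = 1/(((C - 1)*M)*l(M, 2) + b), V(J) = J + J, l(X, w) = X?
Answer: -20638/577 ≈ -35.768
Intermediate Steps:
b = 1 (b = 5 - (-2)*(1 - 3) = 5 - (-2)*(-2) = 5 - 1*4 = 5 - 4 = 1)
V(J) = 2*J
I(M, C) = 1/(1 + M²*(-1 + C)) (I(M, C) = 1/(((C - 1)*M)*M + 1) = 1/(((-1 + C)*M)*M + 1) = 1/((M*(-1 + C))*M + 1) = 1/(M²*(-1 + C) + 1) = 1/(1 + M²*(-1 + C)))
I(V(4), 10)*134 - 36 = 134/(1 - (2*4)² + 10*(2*4)²) - 36 = 134/(1 - 1*8² + 10*8²) - 36 = 134/(1 - 1*64 + 10*64) - 36 = 134/(1 - 64 + 640) - 36 = 134/577 - 36 = -20638/577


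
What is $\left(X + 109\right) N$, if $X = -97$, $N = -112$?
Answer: $-1344$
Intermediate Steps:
$\left(X + 109\right) N = \left(-97 + 109\right) \left(-112\right) = 12 \left(-112\right) = -1344$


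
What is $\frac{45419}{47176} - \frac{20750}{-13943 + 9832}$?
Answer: $\frac{1165619509}{193940536} \approx 6.0102$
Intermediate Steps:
$\frac{45419}{47176} - \frac{20750}{-13943 + 9832} = 45419 \cdot \frac{1}{47176} - \frac{20750}{-4111} = \frac{45419}{47176} - - \frac{20750}{4111} = \frac{45419}{47176} + \frac{20750}{4111} = \frac{1165619509}{193940536}$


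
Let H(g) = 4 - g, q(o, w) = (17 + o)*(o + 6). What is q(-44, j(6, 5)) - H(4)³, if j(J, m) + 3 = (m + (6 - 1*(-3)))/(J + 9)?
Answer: 1026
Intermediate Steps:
j(J, m) = -3 + (9 + m)/(9 + J) (j(J, m) = -3 + (m + (6 - 1*(-3)))/(J + 9) = -3 + (m + (6 + 3))/(9 + J) = -3 + (m + 9)/(9 + J) = -3 + (9 + m)/(9 + J))
q(o, w) = (6 + o)*(17 + o) (q(o, w) = (17 + o)*(6 + o) = (6 + o)*(17 + o))
q(-44, j(6, 5)) - H(4)³ = (102 + (-44)² + 23*(-44)) - (4 - 1*4)³ = (102 + 1936 - 1012) - (4 - 4)³ = 1026 - 1*0³ = 1026 - 1*0 = 1026 + 0 = 1026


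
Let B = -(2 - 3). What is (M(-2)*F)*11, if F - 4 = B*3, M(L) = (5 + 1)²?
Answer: 2772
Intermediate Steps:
M(L) = 36 (M(L) = 6² = 36)
B = 1 (B = -1*(-1) = 1)
F = 7 (F = 4 + 1*3 = 4 + 3 = 7)
(M(-2)*F)*11 = (36*7)*11 = 252*11 = 2772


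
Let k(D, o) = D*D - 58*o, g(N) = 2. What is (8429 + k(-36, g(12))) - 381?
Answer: 9228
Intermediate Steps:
k(D, o) = D² - 58*o
(8429 + k(-36, g(12))) - 381 = (8429 + ((-36)² - 58*2)) - 381 = (8429 + (1296 - 116)) - 381 = (8429 + 1180) - 381 = 9609 - 381 = 9228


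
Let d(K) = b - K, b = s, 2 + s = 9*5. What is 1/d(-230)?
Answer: 1/273 ≈ 0.0036630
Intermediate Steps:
s = 43 (s = -2 + 9*5 = -2 + 45 = 43)
b = 43
d(K) = 43 - K
1/d(-230) = 1/(43 - 1*(-230)) = 1/(43 + 230) = 1/273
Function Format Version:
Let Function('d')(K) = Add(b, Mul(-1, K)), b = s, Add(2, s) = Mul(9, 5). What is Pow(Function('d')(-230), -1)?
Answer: Rational(1, 273) ≈ 0.0036630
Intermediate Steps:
s = 43 (s = Add(-2, Mul(9, 5)) = Add(-2, 45) = 43)
b = 43
Function('d')(K) = Add(43, Mul(-1, K))
Pow(Function('d')(-230), -1) = Pow(Add(43, Mul(-1, -230)), -1) = Pow(Add(43, 230), -1) = Pow(273, -1) = Rational(1, 273)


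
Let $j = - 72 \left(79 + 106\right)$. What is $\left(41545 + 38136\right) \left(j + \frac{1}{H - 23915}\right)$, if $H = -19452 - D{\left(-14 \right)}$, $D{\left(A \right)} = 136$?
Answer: $- \frac{46171949152441}{43503} \approx -1.0614 \cdot 10^{9}$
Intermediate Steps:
$j = -13320$ ($j = \left(-72\right) 185 = -13320$)
$H = -19588$ ($H = -19452 - 136 = -19588$)
$\left(41545 + 38136\right) \left(j + \frac{1}{H - 23915}\right) = \left(41545 + 38136\right) \left(-13320 + \frac{1}{-19588 - 23915}\right) = 79681 \left(-13320 + \frac{1}{-43503}\right) = 79681 \left(-13320 - \frac{1}{43503}\right) = 79681 \left(- \frac{579459961}{43503}\right) = - \frac{46171949152441}{43503}$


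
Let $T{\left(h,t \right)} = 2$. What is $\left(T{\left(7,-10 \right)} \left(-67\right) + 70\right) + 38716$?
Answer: $38652$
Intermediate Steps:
$\left(T{\left(7,-10 \right)} \left(-67\right) + 70\right) + 38716 = \left(2 \left(-67\right) + 70\right) + 38716 = \left(-134 + 70\right) + 38716 = -64 + 38716 = 38652$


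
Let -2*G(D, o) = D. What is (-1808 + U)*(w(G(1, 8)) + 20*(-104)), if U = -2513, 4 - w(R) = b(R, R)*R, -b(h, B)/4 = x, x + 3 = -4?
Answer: 8909902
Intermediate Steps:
x = -7 (x = -3 - 4 = -7)
b(h, B) = 28 (b(h, B) = -4*(-7) = 28)
G(D, o) = -D/2
w(R) = 4 - 28*R
(-1808 + U)*(w(G(1, 8)) + 20*(-104)) = (-1808 - 2513)*((4 - (-14)) + 20*(-104)) = -4321*((4 - 28*(-1/2)) - 2080) = -4321*((4 + 14) - 2080) = -4321*(18 - 2080) = -4321*(-2062) = 8909902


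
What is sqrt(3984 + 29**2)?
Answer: 5*sqrt(193) ≈ 69.462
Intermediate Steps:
sqrt(3984 + 29**2) = sqrt(3984 + 841) = sqrt(4825) = 5*sqrt(193)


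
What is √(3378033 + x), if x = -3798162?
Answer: 3*I*√46681 ≈ 648.17*I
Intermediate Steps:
√(3378033 + x) = √(3378033 - 3798162) = √(-420129) = 3*I*√46681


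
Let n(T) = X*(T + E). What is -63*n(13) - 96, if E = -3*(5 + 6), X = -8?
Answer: -10176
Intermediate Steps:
E = -33 (E = -3*11 = -33)
n(T) = 264 - 8*T (n(T) = -8*(T - 33) = -8*(-33 + T) = 264 - 8*T)
-63*n(13) - 96 = -63*(264 - 8*13) - 96 = -63*(264 - 104) - 96 = -63*160 - 96 = -10080 - 96 = -10176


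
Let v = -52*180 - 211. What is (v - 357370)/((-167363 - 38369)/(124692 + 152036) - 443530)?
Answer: 25385712262/30684343893 ≈ 0.82732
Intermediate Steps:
v = -9571 (v = -9360 - 211 = -9571)
(v - 357370)/((-167363 - 38369)/(124692 + 152036) - 443530) = (-9571 - 357370)/((-167363 - 38369)/(124692 + 152036) - 443530) = -366941/(-205732/276728 - 443530) = -366941/(-205732*1/276728 - 443530) = -366941/(-51433/69182 - 443530) = -366941/(-30684343893/69182) = -366941*(-69182/30684343893) = 25385712262/30684343893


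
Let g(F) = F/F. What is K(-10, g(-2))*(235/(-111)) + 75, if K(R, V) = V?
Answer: 8090/111 ≈ 72.883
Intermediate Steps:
g(F) = 1
K(-10, g(-2))*(235/(-111)) + 75 = 1*(235/(-111)) + 75 = 1*(235*(-1/111)) + 75 = 1*(-235/111) + 75 = -235/111 + 75 = 8090/111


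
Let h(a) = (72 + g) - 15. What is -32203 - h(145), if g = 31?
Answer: -32291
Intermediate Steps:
h(a) = 88 (h(a) = (72 + 31) - 15 = 103 - 15 = 88)
-32203 - h(145) = -32203 - 1*88 = -32203 - 88 = -32291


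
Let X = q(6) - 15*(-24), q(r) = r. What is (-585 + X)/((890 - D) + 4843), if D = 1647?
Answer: -73/1362 ≈ -0.053598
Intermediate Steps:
X = 366 (X = 6 - 15*(-24) = 6 + 360 = 366)
(-585 + X)/((890 - D) + 4843) = (-585 + 366)/((890 - 1*1647) + 4843) = -219/((890 - 1647) + 4843) = -219/(-757 + 4843) = -219/4086 = -219*1/4086 = -73/1362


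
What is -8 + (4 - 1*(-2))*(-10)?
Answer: -68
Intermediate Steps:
-8 + (4 - 1*(-2))*(-10) = -8 + (4 + 2)*(-10) = -8 + 6*(-10) = -8 - 60 = -68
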